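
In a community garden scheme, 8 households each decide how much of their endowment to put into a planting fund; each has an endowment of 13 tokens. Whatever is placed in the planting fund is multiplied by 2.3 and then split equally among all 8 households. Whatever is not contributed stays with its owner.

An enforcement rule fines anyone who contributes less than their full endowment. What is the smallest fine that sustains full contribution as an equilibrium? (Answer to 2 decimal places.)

Given the others contribute fully, the best deviation is to contribute 0 (any partial contribution still incurs the fine and gives up units whose private return 0.2875 is below 1).
Deviating from 13 to 0 saves 13 tokens but forfeits the deviator's share of the drop in the planting fund: 2.3/8 × 13 = 3.74.
So the deviation gain is 13 − 3.74 = 9.26, and the fine must be at least 9.26 tokens to wipe it out.

9.26 tokens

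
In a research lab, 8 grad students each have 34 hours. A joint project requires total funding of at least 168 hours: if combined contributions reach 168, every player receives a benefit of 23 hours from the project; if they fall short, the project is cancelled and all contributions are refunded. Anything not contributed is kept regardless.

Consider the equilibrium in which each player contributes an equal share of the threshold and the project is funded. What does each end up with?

Equal share of the threshold: 168/8 = 21.
At this profile no one gains by cutting their contribution: any cut drops the total below 168, the project is cancelled, contributions are refunded, and the deviator ends with 34, which is less than 34 − 21 + 23 = 36. Contributing more than 21 just wastes the excess. So contributing exactly 21 is a best response.
Each player's payoff: 34 − 21 + 23 = 36.

36 hours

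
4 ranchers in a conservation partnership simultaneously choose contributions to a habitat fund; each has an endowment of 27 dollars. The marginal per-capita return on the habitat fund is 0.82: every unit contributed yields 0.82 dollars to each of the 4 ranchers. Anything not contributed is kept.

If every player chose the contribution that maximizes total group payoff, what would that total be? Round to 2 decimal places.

Each contributed unit returns 3.280 to the group as a whole (0.82 to each of 4 players), which exceeds 1, so the social optimum is full contribution: group total = 3.280 × 108 = 354.24.

354.24 dollars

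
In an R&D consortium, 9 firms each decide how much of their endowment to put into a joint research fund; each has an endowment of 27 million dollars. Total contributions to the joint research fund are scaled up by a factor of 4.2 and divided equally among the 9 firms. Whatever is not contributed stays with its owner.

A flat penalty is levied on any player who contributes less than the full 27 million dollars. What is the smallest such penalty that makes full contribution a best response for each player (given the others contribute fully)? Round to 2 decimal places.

14.40 million dollars

Given the others contribute fully, the best deviation is to contribute 0 (any partial contribution still incurs the fine and gives up units whose private return 0.4667 is below 1).
Deviating from 27 to 0 saves 27 million dollars but forfeits the deviator's share of the drop in the joint research fund: 4.2/9 × 27 = 12.60.
So the deviation gain is 27 − 12.60 = 14.40, and the fine must be at least 14.40 million dollars to wipe it out.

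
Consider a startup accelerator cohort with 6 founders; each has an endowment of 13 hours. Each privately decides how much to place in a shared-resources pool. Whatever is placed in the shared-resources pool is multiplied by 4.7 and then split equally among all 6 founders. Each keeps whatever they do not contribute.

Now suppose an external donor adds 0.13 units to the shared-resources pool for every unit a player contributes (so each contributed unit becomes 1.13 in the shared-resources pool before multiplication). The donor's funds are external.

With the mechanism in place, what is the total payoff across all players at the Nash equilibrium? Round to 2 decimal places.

78.00 hours

Even with the mechanism, each unit contributed returns only 4.7 × 1.13 / 6 = 0.8852 per unit of net cost, so contributing nothing is still dominant.
Everyone keeps their endowment and the group total is 6 × 13 = 78.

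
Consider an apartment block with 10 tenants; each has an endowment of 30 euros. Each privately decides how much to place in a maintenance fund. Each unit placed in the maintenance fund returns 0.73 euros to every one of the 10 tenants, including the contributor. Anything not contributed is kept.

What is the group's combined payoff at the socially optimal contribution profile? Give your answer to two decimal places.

Each contributed unit returns 7.300 to the group as a whole (0.73 to each of 10 players), which exceeds 1, so the social optimum is full contribution: group total = 7.300 × 300 = 2190.00.

2190.00 euros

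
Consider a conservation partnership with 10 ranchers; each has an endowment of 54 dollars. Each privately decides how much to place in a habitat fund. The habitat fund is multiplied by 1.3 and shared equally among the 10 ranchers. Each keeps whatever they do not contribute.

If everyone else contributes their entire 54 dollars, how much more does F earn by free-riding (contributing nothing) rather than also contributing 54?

46.98 dollars

Switching from a contribution of 54 to 0 lets F keep an extra 54 dollars, but lowers the habitat fund by 54, which costs F their own share of that drop: 1.3/10 × 54 = 7.02.
Net gain = 54 − 7.02 = 46.98. The private return per contributed unit (0.1300) is below 1, so free-riding is indeed the best response regardless of what the others do.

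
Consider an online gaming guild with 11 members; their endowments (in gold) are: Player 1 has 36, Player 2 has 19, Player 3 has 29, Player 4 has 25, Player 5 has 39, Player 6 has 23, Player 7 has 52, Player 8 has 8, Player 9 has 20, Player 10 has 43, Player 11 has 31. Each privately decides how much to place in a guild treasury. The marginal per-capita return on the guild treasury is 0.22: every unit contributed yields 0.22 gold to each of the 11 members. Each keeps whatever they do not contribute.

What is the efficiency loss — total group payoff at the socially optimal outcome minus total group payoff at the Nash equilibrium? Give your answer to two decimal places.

461.50 gold

The private return per contributed unit is 0.22 < 1 for everyone, so the Nash equilibrium is zero contribution and the group total is Σ E_j = 36 + 19 + 29 + 25 + 39 + 23 + 52 + 8 + 20 + 43 + 31 = 325.
Each contributed unit returns 2.420 to the group, so the social optimum is full contribution by everyone: group total = 2.420 × 325 = 786.50.
Efficiency loss = (2.420 − 1) × 325 = 461.50.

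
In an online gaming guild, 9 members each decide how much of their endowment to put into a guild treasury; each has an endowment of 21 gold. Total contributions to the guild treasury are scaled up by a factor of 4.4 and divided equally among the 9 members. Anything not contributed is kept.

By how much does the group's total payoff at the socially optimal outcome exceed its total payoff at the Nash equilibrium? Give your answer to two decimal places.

Each contributed unit returns 4.4/9 = 0.4889 to its contributor — below 1 — so contributing 0 is dominant for every player. At the Nash equilibrium everyone keeps their 21, and the group total is 9 × 21 = 189.
Each contributed unit returns 4.400 to the group as a whole (0.4889 to each of 9 players), which exceeds 1, so the social optimum is full contribution: group total = 4.400 × 189 = 831.60.
Efficiency loss = 831.60 − 189 = 642.60.

642.60 gold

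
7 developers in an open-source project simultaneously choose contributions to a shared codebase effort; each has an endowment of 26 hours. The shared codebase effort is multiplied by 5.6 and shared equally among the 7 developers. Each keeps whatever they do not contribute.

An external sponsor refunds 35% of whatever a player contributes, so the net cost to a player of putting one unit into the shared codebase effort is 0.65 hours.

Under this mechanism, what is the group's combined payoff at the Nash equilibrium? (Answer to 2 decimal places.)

1082.90 hours

The effective private return per unit is now (5.6/7) / 0.65 = 1.2308 > 1, so every player's dominant strategy flips to full contribution.
At the Nash equilibrium everyone contributes 26. Group total payoff = 7 × (26 × 0.35 + 5.6 × 26) = 1082.90.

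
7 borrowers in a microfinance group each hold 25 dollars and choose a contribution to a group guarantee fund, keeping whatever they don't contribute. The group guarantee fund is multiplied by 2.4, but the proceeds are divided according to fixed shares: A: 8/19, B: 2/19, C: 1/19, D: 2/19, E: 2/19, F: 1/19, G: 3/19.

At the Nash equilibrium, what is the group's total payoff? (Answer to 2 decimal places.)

For player j, contributing a unit is worthwhile iff 2.4 × (j's share) ≥ 1, i.e. iff j's share is at least 0.4167.
Only A (8/19) clears that bar, contributing 25; the remaining 6 contribute 0. Total contributed: 25.
The group guarantee fund pays out 2.4 × 25 = 60.00 in total (split across the unequal shares, but the aggregate is all that matters for the group sum).
The 6 free-riders keep 25 each, adding 150. Group total = 150 + 60.00 = 210.00.

210.00 dollars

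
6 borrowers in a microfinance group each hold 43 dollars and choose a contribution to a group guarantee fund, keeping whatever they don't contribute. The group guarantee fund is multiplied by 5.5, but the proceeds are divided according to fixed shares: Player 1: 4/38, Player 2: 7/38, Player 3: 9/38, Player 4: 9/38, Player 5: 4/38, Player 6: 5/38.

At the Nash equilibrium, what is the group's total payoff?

For player j, contributing a unit is worthwhile iff 5.5 × (j's share) ≥ 1, i.e. iff j's share is at least 0.1818.
Player 2, Player 3 and Player 4 are above the threshold, contributing 43 each; the remaining 3 contribute 0. Total contributed: 129.
The group guarantee fund pays out 5.5 × 129 = 709.50 in total (split across the unequal shares, but the aggregate is all that matters for the group sum).
The 3 free-riders keep 43 each, adding 129. Group total = 129 + 709.50 = 838.50.

838.50 dollars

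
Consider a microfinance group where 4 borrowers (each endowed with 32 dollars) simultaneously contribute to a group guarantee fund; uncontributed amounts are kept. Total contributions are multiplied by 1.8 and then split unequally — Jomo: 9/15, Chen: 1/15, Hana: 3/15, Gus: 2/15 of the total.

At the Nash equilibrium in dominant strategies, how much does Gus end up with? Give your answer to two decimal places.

39.68 dollars

Each unit j contributes comes back to j as 1.8 × (j's share), so j prefers to contribute only if that share exceeds 1/1.8 = 0.5556; otherwise keeping the unit dominates.
Only Jomo (9/15) clears that bar, contributing 32; the remaining 3 contribute 0. Total contributed: 32.
Gus keeps 32 and receives 1.8 × 32 × 2/15 = 7.68 from the group guarantee fund, for a payoff of 39.68.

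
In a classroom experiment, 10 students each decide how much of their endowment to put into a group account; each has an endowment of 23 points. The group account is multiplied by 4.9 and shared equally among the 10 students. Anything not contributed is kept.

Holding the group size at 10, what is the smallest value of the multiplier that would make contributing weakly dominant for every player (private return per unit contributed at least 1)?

10

A contributed unit returns (multiplier)/10 to its contributor.
This reaches 1 exactly when the multiplier is 10.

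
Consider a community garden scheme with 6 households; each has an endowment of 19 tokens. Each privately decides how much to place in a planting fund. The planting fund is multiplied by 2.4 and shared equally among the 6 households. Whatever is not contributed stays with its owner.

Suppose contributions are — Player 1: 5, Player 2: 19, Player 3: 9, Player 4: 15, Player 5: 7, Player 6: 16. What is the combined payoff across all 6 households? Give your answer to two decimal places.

Total contributed: 5 + 19 + 9 + 15 + 7 + 16 = 71; total kept: 6 × 19 − 71 = 43.
The planting fund pays out 2.4 × 71 = 170.40 in aggregate.
Group total = 43 + 170.40 = 213.40.

213.40 tokens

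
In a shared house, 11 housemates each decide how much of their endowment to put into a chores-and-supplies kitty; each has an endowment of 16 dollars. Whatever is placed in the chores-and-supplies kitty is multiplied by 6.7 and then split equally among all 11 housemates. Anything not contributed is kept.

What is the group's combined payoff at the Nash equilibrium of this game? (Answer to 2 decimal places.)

176.00 dollars

Each contributed unit returns 6.7/11 = 0.6091 to its contributor — below 1 — so contributing 0 is dominant for every player. At the Nash equilibrium everyone keeps their 16, and the group total is 11 × 16 = 176.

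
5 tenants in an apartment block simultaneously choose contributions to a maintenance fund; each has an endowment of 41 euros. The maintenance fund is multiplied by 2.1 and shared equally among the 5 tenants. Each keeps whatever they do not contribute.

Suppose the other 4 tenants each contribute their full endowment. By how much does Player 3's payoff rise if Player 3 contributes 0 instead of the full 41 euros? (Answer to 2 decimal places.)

23.78 euros

Switching from a contribution of 41 to 0 lets Player 3 keep an extra 41 euros, but lowers the maintenance fund by 41, which costs Player 3 their own share of that drop: 2.1/5 × 41 = 17.22.
Net gain = 41 − 17.22 = 23.78. The private return per contributed unit (0.4200) is below 1, so free-riding is indeed the best response regardless of what the others do.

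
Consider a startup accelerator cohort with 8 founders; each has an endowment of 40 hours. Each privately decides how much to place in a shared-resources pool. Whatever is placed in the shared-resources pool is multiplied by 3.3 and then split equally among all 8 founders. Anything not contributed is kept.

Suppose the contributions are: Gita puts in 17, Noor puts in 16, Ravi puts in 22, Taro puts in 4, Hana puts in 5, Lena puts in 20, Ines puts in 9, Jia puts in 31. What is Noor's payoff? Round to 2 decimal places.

Total contributed: 17 + 16 + 22 + 4 + 5 + 20 + 9 + 31 = 124.
Each receives 3.3 × 124 / 8 = 51.15 from the shared-resources pool.
Noor keeps 40 − 16 = 24, so Noor's payoff is 24 + 51.15 = 75.15.

75.15 hours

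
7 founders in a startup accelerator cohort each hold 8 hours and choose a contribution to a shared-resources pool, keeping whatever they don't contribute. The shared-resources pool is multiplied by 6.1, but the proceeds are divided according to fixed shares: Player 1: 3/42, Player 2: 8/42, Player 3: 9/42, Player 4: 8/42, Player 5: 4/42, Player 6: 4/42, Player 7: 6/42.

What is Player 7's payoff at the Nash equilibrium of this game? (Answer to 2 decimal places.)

28.91 hours

For player j, contributing a unit is worthwhile iff 6.1 × (j's share) ≥ 1, i.e. iff j's share is at least 0.1639.
Player 2, Player 3 and Player 4 clear that bar, contributing 8 each; the remaining 4 contribute 0. Total contributed: 24.
Player 7 keeps 8 and receives 6.1 × 24 × 6/42 = 20.91 from the shared-resources pool, for a payoff of 28.91.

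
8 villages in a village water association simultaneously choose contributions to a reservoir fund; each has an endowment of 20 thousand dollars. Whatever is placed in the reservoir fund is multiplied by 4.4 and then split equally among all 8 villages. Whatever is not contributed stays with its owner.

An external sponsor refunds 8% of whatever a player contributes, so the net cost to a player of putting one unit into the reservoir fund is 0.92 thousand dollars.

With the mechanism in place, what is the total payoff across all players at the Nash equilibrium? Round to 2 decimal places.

160.00 thousand dollars

With the mechanism, a contributed unit returns (4.4/8) / 0.92 = 0.5978 per unit of net cost — still below 1 — so contributing 0 remains dominant for every player.
Everyone keeps their endowment and the group total is 8 × 20 = 160.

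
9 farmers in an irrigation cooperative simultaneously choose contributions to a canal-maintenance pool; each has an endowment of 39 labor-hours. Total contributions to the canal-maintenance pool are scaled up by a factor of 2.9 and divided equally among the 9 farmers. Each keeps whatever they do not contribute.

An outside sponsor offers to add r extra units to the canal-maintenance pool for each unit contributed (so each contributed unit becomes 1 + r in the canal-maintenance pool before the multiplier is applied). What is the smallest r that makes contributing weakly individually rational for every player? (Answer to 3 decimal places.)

2.103

With matching at rate r, one contributed unit becomes (1 + r) in the canal-maintenance pool and returns 2.9 × (1 + r) / 9 to the contributor.
Setting this equal to 1: 1 + r = 9/2.9 = 3.1034.
So the minimum matching rate is r = 3.1034 − 1 = 2.103.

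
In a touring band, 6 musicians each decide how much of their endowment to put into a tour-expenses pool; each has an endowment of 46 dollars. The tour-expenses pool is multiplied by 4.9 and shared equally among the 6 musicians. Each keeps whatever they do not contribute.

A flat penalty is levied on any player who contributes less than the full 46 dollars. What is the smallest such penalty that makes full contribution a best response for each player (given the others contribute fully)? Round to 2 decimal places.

8.43 dollars

Given the others contribute fully, the best deviation is to contribute 0 (any partial contribution still incurs the fine and gives up units whose private return 0.8167 is below 1).
Deviating from 46 to 0 saves 46 dollars but forfeits the deviator's share of the drop in the tour-expenses pool: 4.9/6 × 46 = 37.57.
So the deviation gain is 46 − 37.57 = 8.43, and the fine must be at least 8.43 dollars to wipe it out.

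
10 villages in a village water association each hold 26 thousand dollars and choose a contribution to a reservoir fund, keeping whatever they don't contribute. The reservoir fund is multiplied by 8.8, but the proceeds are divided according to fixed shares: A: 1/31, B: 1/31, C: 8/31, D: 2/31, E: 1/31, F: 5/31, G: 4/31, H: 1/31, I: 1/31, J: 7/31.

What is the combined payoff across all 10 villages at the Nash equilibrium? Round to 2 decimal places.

1071.20 thousand dollars

Each unit j contributes comes back to j as 8.8 × (j's share), so j prefers to contribute only if that share exceeds 1/8.8 = 0.1136; otherwise keeping the unit dominates.
C, F, G and J are above the threshold, contributing 26 each; the remaining 6 contribute 0. Total contributed: 104.
The reservoir fund pays out 8.8 × 104 = 915.20 in total (split across the unequal shares, but the aggregate is all that matters for the group sum).
The 6 free-riders keep 26 each, adding 156. Group total = 156 + 915.20 = 1071.20.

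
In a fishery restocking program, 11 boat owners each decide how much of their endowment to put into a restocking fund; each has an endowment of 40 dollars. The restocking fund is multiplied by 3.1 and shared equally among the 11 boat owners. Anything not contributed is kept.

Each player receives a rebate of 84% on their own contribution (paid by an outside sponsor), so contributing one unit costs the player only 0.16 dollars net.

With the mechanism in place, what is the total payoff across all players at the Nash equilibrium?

With the mechanism, a contributed unit returns (3.1/11) / 0.16 = 1.7614 per unit of net cost to the contributor — now above 1 — so contributing fully is weakly dominant for every player.
At the Nash equilibrium everyone contributes 40. Group total payoff = 11 × (40 × 0.84 + 3.1 × 40) = 1733.60.

1733.60 dollars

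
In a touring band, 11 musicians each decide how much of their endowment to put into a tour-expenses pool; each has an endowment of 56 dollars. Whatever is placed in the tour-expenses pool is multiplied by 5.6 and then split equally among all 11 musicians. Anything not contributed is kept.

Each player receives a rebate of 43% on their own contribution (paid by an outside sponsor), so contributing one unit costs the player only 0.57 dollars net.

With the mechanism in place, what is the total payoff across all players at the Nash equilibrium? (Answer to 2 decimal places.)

616.00 dollars

Even with the mechanism, each unit contributed returns only (5.6/11) / 0.57 = 0.8931 per unit of net cost, so contributing nothing is still dominant.
At the Nash equilibrium no one contributes; group total payoff = 11 × 56 = 616.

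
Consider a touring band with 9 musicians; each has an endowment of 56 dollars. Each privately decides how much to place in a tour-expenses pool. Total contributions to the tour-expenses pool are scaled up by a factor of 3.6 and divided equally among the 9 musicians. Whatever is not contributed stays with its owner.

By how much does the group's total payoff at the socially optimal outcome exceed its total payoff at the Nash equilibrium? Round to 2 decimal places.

Each contributed unit returns 3.6/9 = 0.4000 to its contributor — below 1 — so contributing 0 is dominant for every player. At the Nash equilibrium everyone keeps their 56, and the group total is 9 × 56 = 504.
Each contributed unit returns 3.600 to the group as a whole (0.4000 to each of 9 players), which exceeds 1, so the social optimum is full contribution: group total = 3.600 × 504 = 1814.40.
Efficiency loss = 1814.40 − 504 = 1310.40.

1310.40 dollars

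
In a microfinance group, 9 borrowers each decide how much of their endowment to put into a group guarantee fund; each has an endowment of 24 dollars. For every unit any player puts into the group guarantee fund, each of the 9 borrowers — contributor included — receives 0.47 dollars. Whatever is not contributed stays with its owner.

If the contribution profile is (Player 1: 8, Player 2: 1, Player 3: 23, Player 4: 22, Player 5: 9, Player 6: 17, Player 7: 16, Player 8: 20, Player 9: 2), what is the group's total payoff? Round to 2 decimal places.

Total contributed: 8 + 1 + 23 + 22 + 9 + 17 + 16 + 20 + 2 = 118; total kept: 9 × 24 − 118 = 98.
The group guarantee fund pays out 0.47 × 9 × 118 = 499.14 in aggregate.
Group total = 98 + 499.14 = 597.14.

597.14 dollars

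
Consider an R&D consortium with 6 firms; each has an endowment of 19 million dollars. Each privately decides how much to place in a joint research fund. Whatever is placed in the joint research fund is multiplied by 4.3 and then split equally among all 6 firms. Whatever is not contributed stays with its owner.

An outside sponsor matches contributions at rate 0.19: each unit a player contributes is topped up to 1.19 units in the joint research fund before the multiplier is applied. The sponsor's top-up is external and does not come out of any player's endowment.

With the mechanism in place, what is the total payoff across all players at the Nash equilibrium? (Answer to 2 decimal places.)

Even with the mechanism, each unit contributed returns only 4.3 × 1.19 / 6 = 0.8528 per unit of net cost, so contributing nothing is still dominant.
At the Nash equilibrium no one contributes; group total payoff = 6 × 19 = 114.

114.00 million dollars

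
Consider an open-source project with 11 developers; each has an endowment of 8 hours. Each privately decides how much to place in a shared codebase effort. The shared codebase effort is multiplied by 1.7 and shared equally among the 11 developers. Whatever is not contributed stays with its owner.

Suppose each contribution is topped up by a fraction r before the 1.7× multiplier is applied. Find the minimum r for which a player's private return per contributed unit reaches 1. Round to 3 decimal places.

With matching at rate r, one contributed unit becomes (1 + r) in the shared codebase effort and returns 1.7 × (1 + r) / 11 to the contributor.
Setting this equal to 1: 1 + r = 11/1.7 = 6.4706.
So the minimum matching rate is r = 6.4706 − 1 = 5.471.

5.471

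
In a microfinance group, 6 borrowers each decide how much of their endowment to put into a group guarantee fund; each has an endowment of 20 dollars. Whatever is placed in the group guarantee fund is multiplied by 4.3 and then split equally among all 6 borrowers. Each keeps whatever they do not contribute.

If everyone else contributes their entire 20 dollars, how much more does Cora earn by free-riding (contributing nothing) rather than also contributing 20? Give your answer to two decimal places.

Switching from a contribution of 20 to 0 lets Cora keep an extra 20 dollars, but lowers the group guarantee fund by 20, which costs Cora their own share of that drop: 4.3/6 × 20 = 14.33.
Net gain = 20 − 14.33 = 5.67. The private return per contributed unit (0.7167) is below 1, so free-riding is indeed the best response regardless of what the others do.

5.67 dollars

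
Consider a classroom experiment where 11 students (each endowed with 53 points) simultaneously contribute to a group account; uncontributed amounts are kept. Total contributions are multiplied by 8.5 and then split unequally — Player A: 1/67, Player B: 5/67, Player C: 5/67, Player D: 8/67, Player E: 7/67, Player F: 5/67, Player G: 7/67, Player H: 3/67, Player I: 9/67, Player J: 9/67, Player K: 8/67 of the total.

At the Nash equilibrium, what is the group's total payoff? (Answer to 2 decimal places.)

2173.00 points

Each unit j contributes comes back to j as 8.5 × (j's share), so j prefers to contribute only if that share exceeds 1/8.5 = 0.1176; otherwise keeping the unit dominates.
Player D, Player I, Player J and Player K are above the threshold, contributing 53 each; the remaining 7 contribute 0. Total contributed: 212.
The group account pays out 8.5 × 212 = 1802.00 in total (split across the unequal shares, but the aggregate is all that matters for the group sum).
The 7 free-riders keep 53 each, adding 371. Group total = 371 + 1802.00 = 2173.00.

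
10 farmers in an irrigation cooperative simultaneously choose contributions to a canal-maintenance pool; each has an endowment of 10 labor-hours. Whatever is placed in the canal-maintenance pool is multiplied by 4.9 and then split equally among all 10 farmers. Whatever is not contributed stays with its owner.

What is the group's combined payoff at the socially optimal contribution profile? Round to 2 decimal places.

490.00 labor-hours

Each contributed unit returns 4.900 to the group as a whole (0.4900 to each of 10 players), which exceeds 1, so the social optimum is full contribution: group total = 4.900 × 100 = 490.00.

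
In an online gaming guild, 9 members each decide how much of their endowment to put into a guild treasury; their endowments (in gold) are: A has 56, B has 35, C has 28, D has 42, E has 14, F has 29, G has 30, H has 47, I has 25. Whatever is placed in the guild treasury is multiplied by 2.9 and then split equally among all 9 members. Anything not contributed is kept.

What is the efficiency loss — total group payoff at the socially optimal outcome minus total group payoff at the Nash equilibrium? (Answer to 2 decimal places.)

The private return per contributed unit is 2.9/9 = 0.3222 < 1 for every player regardless of endowment, so the Nash equilibrium is zero contribution and the group total is Σ E_j = 56 + 35 + 28 + 42 + 14 + 29 + 30 + 47 + 25 = 306.
Each contributed unit returns 2.900 to the group, so the social optimum is full contribution by everyone: group total = 2.900 × 306 = 887.40.
Efficiency loss = (2.900 − 1) × 306 = 581.40.

581.40 gold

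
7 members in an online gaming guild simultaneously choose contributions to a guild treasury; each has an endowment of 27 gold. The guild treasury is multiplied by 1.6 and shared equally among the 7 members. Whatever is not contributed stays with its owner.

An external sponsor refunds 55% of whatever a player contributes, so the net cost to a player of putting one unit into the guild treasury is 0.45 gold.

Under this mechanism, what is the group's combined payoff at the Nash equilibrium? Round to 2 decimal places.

189.00 gold

With the mechanism, a contributed unit returns (1.6/7) / 0.45 = 0.5079 per unit of net cost — still below 1 — so contributing 0 remains dominant for every player.
At the Nash equilibrium no one contributes; group total payoff = 7 × 27 = 189.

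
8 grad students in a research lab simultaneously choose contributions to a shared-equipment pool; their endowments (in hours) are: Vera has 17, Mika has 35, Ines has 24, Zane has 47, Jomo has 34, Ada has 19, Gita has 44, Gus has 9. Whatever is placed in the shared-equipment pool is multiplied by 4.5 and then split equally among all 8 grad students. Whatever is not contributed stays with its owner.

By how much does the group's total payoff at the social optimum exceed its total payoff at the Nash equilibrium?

The private return per contributed unit is 4.5/8 = 0.5625 < 1 for every player regardless of endowment, so the Nash equilibrium is zero contribution and the group total is Σ E_j = 17 + 35 + 24 + 47 + 34 + 19 + 44 + 9 = 229.
Each contributed unit returns 4.500 to the group, so the social optimum is full contribution by everyone: group total = 4.500 × 229 = 1030.50.
Efficiency loss = (4.500 − 1) × 229 = 801.50.

801.50 hours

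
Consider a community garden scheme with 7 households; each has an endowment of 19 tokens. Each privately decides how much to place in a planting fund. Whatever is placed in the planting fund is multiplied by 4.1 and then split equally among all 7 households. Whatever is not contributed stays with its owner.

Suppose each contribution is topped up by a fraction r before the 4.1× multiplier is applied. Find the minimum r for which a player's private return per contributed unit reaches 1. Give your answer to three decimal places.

With matching at rate r, one contributed unit becomes (1 + r) in the planting fund and returns 4.1 × (1 + r) / 7 to the contributor.
Setting this equal to 1: 1 + r = 7/4.1 = 1.7073.
So the minimum matching rate is r = 1.7073 − 1 = 0.707.

0.707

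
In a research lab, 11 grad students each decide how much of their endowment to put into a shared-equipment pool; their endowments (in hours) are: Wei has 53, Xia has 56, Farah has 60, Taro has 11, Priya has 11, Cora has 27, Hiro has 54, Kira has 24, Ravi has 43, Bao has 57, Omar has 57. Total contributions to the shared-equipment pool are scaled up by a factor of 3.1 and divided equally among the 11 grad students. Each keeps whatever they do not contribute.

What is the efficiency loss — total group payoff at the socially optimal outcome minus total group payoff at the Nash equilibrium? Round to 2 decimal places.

The private return per contributed unit is 3.1/11 = 0.2818 < 1 for every player regardless of endowment, so the Nash equilibrium is zero contribution and the group total is Σ E_j = 53 + 56 + 60 + 11 + 11 + 27 + 54 + 24 + 43 + 57 + 57 = 453.
Each contributed unit returns 3.100 to the group, so the social optimum is full contribution by everyone: group total = 3.100 × 453 = 1404.30.
Efficiency loss = (3.100 − 1) × 453 = 951.30.

951.30 hours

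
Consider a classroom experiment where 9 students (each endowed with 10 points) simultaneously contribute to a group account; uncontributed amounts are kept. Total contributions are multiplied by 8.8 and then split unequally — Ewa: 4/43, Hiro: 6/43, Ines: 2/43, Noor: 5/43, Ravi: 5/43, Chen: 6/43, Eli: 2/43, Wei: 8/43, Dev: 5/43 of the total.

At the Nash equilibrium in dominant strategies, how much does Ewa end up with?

Player j's private return per contributed unit is 8.8 × (j's share). Contributing is weakly dominant for j when that share is at least 1/8.8 = 0.1136, and contributing 0 is dominant otherwise.
The shares above 0.1136 belong to Hiro, Noor, Ravi, Chen, Wei and Dev, contributing 10 each; the remaining 3 contribute 0. Total contributed: 60.
Ewa keeps 10 and receives 8.8 × 60 × 4/43 = 49.12 from the group account, for a payoff of 59.12.

59.12 points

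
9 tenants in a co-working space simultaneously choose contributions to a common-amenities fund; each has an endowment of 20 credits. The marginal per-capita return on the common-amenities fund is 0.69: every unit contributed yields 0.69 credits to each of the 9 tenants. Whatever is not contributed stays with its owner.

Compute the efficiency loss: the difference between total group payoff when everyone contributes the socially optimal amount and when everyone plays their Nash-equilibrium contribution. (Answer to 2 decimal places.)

937.80 credits

The private return per contributed unit is 0.69 < 1, so contributing 0 is dominant for every player. At the Nash equilibrium everyone keeps their 20, and the group total is 9 × 20 = 180.
Each contributed unit returns 6.210 to the group as a whole (0.69 to each of 9 players), which exceeds 1, so the social optimum is full contribution: group total = 6.210 × 180 = 1117.80.
Efficiency loss = 1117.80 − 180 = 937.80.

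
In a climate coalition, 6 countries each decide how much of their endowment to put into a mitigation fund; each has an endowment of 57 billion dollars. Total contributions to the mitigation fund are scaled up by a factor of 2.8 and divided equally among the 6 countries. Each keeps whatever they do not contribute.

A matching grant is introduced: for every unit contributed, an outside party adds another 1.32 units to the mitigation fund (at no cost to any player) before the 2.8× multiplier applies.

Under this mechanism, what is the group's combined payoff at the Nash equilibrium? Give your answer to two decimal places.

Under the mechanism each unit contributed yields 2.8 × 2.32 / 6 = 1.0827 back to its contributor per unit of net cost, which exceeds 1, making full contribution the dominant choice for everyone.
So the Nash equilibrium is full contribution by all 6; the group earns 2.8 × 2.32 × 342 = 2221.63.

2221.63 billion dollars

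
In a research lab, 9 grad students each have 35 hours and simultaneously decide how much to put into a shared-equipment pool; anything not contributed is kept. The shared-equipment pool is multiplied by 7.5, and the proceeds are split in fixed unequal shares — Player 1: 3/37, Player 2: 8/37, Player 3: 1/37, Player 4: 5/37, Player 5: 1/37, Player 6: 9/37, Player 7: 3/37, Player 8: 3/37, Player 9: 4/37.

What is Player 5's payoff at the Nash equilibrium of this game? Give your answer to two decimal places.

56.28 hours

For player j, contributing a unit is worthwhile iff 7.5 × (j's share) ≥ 1, i.e. iff j's share is at least 0.1333.
Player 2, Player 4 and Player 6 are above the threshold, contributing 35 each; the remaining 6 contribute 0. Total contributed: 105.
Player 5 keeps 35 and receives 7.5 × 105 × 1/37 = 21.28 from the shared-equipment pool, for a payoff of 56.28.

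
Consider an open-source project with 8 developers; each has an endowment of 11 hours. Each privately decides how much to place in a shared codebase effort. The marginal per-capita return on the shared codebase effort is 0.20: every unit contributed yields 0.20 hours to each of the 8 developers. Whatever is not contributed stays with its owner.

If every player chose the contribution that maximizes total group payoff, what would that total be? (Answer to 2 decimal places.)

140.80 hours

Each contributed unit returns 1.600 to the group as a whole (0.20 to each of 8 players), which exceeds 1, so the social optimum is full contribution: group total = 1.600 × 88 = 140.80.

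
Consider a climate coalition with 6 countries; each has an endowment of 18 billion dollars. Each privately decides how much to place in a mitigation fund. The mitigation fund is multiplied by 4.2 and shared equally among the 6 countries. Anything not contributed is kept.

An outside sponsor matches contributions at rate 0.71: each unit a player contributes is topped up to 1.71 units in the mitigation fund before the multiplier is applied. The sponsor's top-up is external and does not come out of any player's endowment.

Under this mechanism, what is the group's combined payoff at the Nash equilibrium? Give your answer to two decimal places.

The effective private return per unit is now 4.2 × 1.71 / 6 = 1.1970 > 1, so every player's dominant strategy flips to full contribution.
At the Nash equilibrium everyone contributes 18. Group total payoff = 4.2 × 1.71 × 108 = 775.66.

775.66 billion dollars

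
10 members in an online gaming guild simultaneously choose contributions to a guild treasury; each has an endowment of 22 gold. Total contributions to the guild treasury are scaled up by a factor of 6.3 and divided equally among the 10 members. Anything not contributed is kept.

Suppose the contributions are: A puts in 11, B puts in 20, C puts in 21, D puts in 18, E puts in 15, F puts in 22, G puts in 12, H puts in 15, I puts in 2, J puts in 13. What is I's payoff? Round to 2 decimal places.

Total contributed: 11 + 20 + 21 + 18 + 15 + 22 + 12 + 15 + 2 + 13 = 149.
Each receives 6.3 × 149 / 10 = 93.87 from the guild treasury.
I keeps 22 − 2 = 20, so I's payoff is 20 + 93.87 = 113.87.

113.87 gold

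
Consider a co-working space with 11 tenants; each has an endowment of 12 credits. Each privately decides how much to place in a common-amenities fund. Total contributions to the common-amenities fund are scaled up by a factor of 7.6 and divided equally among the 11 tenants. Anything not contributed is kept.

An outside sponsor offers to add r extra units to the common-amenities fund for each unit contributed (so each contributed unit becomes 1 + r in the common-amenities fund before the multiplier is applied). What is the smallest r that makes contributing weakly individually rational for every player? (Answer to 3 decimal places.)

0.447

With matching at rate r, one contributed unit becomes (1 + r) in the common-amenities fund and returns 7.6 × (1 + r) / 11 to the contributor.
Setting this equal to 1: 1 + r = 11/7.6 = 1.4474.
So the minimum matching rate is r = 1.4474 − 1 = 0.447.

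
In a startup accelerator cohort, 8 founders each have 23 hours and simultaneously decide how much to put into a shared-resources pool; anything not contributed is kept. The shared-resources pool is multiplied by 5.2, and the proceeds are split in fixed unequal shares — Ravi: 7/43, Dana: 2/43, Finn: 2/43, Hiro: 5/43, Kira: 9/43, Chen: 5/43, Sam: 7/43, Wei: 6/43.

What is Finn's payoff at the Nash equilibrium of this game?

28.56 hours

Each unit j contributes comes back to j as 5.2 × (j's share), so j prefers to contribute only if that share exceeds 1/5.2 = 0.1923; otherwise keeping the unit dominates.
Only Kira (9/43) clears that bar, contributing 23; the remaining 7 contribute 0. Total contributed: 23.
Finn keeps 23 and receives 5.2 × 23 × 2/43 = 5.56 from the shared-resources pool, for a payoff of 28.56.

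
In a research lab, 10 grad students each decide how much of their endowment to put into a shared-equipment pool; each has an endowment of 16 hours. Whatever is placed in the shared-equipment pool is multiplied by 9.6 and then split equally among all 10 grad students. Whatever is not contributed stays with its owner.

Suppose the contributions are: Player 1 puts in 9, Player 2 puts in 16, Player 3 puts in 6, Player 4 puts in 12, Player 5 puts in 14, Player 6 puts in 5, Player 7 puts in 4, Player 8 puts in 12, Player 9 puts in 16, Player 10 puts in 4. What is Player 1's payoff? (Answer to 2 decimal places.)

101.08 hours

Total contributed: 9 + 16 + 6 + 12 + 14 + 5 + 4 + 12 + 16 + 4 = 98.
Each receives 9.6 × 98 / 10 = 94.08 from the shared-equipment pool.
Player 1 keeps 16 − 9 = 7, so Player 1's payoff is 7 + 94.08 = 101.08.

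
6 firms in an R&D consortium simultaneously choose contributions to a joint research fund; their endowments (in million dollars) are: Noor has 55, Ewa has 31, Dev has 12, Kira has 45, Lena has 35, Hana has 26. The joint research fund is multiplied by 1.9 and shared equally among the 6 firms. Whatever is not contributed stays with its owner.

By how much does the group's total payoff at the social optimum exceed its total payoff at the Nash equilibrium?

183.60 million dollars

The private return per contributed unit is 1.9/6 = 0.3167 < 1 for every player regardless of endowment, so the Nash equilibrium is zero contribution and the group total is Σ E_j = 55 + 31 + 12 + 45 + 35 + 26 = 204.
Each contributed unit returns 1.900 to the group, so the social optimum is full contribution by everyone: group total = 1.900 × 204 = 387.60.
Efficiency loss = (1.900 − 1) × 204 = 183.60.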